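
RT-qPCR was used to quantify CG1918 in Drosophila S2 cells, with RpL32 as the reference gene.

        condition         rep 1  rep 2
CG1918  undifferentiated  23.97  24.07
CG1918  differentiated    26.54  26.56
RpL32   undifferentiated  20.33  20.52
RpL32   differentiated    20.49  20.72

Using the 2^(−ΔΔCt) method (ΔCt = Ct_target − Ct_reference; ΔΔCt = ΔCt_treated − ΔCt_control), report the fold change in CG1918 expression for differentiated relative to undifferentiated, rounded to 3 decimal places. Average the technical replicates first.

Mean Ct: CG1918 undifferentiated 24.020; CG1918 differentiated 26.550; RpL32 undifferentiated 20.425; RpL32 differentiated 20.605
ΔCt(undifferentiated) = 24.020 − 20.425 = 3.595
ΔCt(differentiated) = 26.550 − 20.605 = 5.945
ΔΔCt = 5.945 − 3.595 = 2.350
Fold change = 2^(−2.350) = 0.1961

0.196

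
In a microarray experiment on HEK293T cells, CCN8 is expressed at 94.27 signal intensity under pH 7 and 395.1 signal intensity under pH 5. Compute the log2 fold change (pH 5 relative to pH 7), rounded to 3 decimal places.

2.067

Fold change = 395.1 / 94.27 = 4.1912
log2(4.1912) = 2.0673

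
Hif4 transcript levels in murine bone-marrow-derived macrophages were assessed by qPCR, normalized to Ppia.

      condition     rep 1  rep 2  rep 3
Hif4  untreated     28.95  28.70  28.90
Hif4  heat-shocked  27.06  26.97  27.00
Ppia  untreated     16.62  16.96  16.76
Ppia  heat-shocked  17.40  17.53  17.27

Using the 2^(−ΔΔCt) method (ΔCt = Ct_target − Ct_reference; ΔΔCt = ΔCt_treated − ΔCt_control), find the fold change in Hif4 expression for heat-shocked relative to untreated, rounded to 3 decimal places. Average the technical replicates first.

5.502

Mean Ct: Hif4 untreated 28.850; Hif4 heat-shocked 27.010; Ppia untreated 16.780; Ppia heat-shocked 17.400
ΔCt(untreated) = 28.850 − 16.780 = 12.070
ΔCt(heat-shocked) = 27.010 − 17.400 = 9.610
ΔΔCt = 9.610 − 12.070 = -2.460
Fold change = 2^(−(-2.460)) = 2^2.460 = 5.5022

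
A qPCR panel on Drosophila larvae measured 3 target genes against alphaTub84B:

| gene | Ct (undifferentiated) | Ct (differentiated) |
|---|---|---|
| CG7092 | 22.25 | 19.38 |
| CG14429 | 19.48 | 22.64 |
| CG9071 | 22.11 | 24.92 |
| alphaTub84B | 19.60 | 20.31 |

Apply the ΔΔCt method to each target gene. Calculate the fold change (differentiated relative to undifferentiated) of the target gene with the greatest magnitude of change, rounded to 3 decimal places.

CG7092: ΔΔCt = (19.38−20.31) − (22.25−19.60) = -0.93 − 2.65 = -3.58; fold change = 2^3.58 = 11.959
CG14429: ΔΔCt = (22.64−20.31) − (19.48−19.60) = 2.33 − (-0.12) = 2.45; fold change = 2^-2.45 = 0.183
CG9071: ΔΔCt = (24.92−20.31) − (22.11−19.60) = 4.61 − 2.51 = 2.10; fold change = 2^-2.10 = 0.233
CG7092 has the largest |ΔΔCt| = 3.58.

11.959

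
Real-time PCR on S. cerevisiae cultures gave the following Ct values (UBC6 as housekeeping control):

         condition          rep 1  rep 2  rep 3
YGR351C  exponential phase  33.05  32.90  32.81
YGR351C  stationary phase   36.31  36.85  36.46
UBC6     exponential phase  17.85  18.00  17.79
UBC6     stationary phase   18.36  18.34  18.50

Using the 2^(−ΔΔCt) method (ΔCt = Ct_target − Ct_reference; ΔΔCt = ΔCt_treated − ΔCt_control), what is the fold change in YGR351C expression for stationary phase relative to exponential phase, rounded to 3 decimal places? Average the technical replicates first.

Mean Ct: YGR351C exponential phase 32.920; YGR351C stationary phase 36.540; UBC6 exponential phase 17.880; UBC6 stationary phase 18.400
ΔCt(exponential phase) = 32.920 − 17.880 = 15.040
ΔCt(stationary phase) = 36.540 − 18.400 = 18.140
ΔΔCt = 18.140 − 15.040 = 3.100
Fold change = 2^(−3.100) = 0.1166

0.117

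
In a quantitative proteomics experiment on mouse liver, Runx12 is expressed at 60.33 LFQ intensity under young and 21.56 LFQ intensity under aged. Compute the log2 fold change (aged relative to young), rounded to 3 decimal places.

Fold change = 21.56 / 60.33 = 0.3574
log2(0.3574) = -1.4845

-1.485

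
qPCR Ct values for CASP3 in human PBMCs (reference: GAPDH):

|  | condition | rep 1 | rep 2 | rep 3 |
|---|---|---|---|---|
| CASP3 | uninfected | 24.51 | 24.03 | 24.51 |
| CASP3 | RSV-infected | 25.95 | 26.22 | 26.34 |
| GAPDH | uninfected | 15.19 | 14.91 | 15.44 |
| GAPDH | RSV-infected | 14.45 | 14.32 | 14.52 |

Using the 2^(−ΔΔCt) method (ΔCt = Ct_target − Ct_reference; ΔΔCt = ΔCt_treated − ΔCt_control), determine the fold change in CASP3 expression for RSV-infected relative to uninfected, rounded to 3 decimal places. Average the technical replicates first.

0.168

Mean Ct: CASP3 uninfected 24.350; CASP3 RSV-infected 26.170; GAPDH uninfected 15.180; GAPDH RSV-infected 14.430
ΔCt(uninfected) = 24.350 − 15.180 = 9.170
ΔCt(RSV-infected) = 26.170 − 14.430 = 11.740
ΔΔCt = 11.740 − 9.170 = 2.570
Fold change = 2^(−2.570) = 0.1684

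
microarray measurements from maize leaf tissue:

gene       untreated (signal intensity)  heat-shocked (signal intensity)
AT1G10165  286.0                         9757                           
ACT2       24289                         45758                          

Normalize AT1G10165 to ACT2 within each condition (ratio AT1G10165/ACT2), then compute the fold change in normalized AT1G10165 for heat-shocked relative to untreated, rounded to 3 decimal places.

18.109

AT1G10165/ACT2 (untreated) = 286.0 / 24289 = 0.011775
AT1G10165/ACT2 (heat-shocked) = 9757 / 45758 = 0.21323
Fold change = 0.21323 / 0.011775 = 18.1089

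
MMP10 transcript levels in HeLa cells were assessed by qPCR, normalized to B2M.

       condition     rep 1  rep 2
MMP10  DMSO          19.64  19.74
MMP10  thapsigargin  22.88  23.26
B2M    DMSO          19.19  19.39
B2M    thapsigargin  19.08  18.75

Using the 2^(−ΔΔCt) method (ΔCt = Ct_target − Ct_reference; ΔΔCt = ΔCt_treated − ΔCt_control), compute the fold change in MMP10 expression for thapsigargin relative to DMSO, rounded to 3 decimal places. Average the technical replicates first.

Mean Ct: MMP10 DMSO 19.690; MMP10 thapsigargin 23.070; B2M DMSO 19.290; B2M thapsigargin 18.915
ΔCt(DMSO) = 19.690 − 19.290 = 0.400
ΔCt(thapsigargin) = 23.070 − 18.915 = 4.155
ΔΔCt = 4.155 − 0.400 = 3.755
Fold change = 2^(−3.755) = 0.0741

0.074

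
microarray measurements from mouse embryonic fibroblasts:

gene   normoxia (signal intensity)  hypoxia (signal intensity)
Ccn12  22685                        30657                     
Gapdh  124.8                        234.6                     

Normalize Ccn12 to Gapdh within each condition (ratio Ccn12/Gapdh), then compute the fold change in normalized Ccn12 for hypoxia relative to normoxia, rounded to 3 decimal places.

0.719

Ccn12/Gapdh (normoxia) = 22685 / 124.8 = 181.77
Ccn12/Gapdh (hypoxia) = 30657 / 234.6 = 130.68
Fold change = 130.68 / 181.77 = 0.7189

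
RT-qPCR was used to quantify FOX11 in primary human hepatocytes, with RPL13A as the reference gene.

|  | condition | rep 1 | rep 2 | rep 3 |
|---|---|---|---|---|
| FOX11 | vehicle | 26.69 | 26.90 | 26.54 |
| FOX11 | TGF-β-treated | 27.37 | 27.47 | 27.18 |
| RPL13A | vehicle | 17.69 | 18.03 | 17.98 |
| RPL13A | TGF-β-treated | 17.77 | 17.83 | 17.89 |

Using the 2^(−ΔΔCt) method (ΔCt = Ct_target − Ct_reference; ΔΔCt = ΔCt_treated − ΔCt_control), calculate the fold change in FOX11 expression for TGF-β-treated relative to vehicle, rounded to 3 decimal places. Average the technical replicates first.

0.616

Mean Ct: FOX11 vehicle 26.710; FOX11 TGF-β-treated 27.340; RPL13A vehicle 17.900; RPL13A TGF-β-treated 17.830
ΔCt(vehicle) = 26.710 − 17.900 = 8.810
ΔCt(TGF-β-treated) = 27.340 − 17.830 = 9.510
ΔΔCt = 9.510 − 8.810 = 0.700
Fold change = 2^(−0.700) = 0.6156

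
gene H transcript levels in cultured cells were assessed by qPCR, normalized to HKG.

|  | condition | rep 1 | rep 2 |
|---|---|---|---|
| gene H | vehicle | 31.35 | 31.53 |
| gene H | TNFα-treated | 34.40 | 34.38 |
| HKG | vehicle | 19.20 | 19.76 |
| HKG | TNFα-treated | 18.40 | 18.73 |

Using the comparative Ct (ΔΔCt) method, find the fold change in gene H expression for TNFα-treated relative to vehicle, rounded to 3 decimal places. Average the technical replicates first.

Mean Ct: gene H vehicle 31.440; gene H TNFα-treated 34.390; HKG vehicle 19.480; HKG TNFα-treated 18.565
ΔCt(vehicle) = 31.440 − 19.480 = 11.960
ΔCt(TNFα-treated) = 34.390 − 18.565 = 15.825
ΔΔCt = 15.825 − 11.960 = 3.865
Fold change = 2^(−3.865) = 0.0686

0.069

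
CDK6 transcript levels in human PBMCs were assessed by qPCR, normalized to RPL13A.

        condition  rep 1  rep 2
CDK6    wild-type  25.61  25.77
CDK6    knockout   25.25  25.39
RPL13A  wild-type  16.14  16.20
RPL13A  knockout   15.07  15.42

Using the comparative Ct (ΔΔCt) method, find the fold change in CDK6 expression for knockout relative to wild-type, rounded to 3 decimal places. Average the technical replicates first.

Mean Ct: CDK6 wild-type 25.690; CDK6 knockout 25.320; RPL13A wild-type 16.170; RPL13A knockout 15.245
ΔCt(wild-type) = 25.690 − 16.170 = 9.520
ΔCt(knockout) = 25.320 − 15.245 = 10.075
ΔΔCt = 10.075 − 9.520 = 0.555
Fold change = 2^(−0.555) = 0.6807

0.681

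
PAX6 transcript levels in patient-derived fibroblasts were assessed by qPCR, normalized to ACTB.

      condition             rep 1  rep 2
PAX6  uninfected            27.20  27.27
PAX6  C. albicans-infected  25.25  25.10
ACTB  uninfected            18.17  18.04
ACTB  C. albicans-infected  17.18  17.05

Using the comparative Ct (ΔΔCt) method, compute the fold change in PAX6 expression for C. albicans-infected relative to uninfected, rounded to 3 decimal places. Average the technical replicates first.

2.099

Mean Ct: PAX6 uninfected 27.235; PAX6 C. albicans-infected 25.175; ACTB uninfected 18.105; ACTB C. albicans-infected 17.115
ΔCt(uninfected) = 27.235 − 18.105 = 9.130
ΔCt(C. albicans-infected) = 25.175 − 17.115 = 8.060
ΔΔCt = 8.060 − 9.130 = -1.070
Fold change = 2^(−(-1.070)) = 2^1.070 = 2.0994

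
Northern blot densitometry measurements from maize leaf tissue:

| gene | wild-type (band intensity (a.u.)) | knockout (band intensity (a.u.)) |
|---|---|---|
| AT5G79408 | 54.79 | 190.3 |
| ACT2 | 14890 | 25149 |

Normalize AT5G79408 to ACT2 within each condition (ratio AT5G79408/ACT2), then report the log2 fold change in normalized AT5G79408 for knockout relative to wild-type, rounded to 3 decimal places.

AT5G79408/ACT2 (wild-type) = 54.79 / 14890 = 0.0036797
AT5G79408/ACT2 (knockout) = 190.3 / 25149 = 0.0075669
Fold change = 0.0075669 / 0.0036797 = 2.0564
log2(2.0564) = 1.0401

1.040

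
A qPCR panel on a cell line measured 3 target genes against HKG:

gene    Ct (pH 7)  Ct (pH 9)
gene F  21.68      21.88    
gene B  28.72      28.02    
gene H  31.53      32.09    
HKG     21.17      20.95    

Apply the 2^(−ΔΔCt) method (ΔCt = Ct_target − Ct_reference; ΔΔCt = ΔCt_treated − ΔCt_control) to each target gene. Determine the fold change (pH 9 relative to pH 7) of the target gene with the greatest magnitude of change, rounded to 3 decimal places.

gene F: ΔΔCt = (21.88−20.95) − (21.68−21.17) = 0.93 − 0.51 = 0.42; fold change = 2^-0.42 = 0.747
gene B: ΔΔCt = (28.02−20.95) − (28.72−21.17) = 7.07 − 7.55 = -0.48; fold change = 2^0.48 = 1.395
gene H: ΔΔCt = (32.09−20.95) − (31.53−21.17) = 11.14 − 10.36 = 0.78; fold change = 2^-0.78 = 0.582
gene H has the largest |ΔΔCt| = 0.78.

0.582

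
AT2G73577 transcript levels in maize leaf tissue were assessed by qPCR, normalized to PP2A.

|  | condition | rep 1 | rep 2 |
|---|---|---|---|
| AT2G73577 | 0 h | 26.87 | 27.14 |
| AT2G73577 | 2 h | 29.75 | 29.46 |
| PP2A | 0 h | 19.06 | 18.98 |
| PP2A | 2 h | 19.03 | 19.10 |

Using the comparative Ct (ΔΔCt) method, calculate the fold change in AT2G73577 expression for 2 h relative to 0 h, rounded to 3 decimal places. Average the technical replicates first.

0.170

Mean Ct: AT2G73577 0 h 27.005; AT2G73577 2 h 29.605; PP2A 0 h 19.020; PP2A 2 h 19.065
ΔCt(0 h) = 27.005 − 19.020 = 7.985
ΔCt(2 h) = 29.605 − 19.065 = 10.540
ΔΔCt = 10.540 − 7.985 = 2.555
Fold change = 2^(−2.555) = 0.1702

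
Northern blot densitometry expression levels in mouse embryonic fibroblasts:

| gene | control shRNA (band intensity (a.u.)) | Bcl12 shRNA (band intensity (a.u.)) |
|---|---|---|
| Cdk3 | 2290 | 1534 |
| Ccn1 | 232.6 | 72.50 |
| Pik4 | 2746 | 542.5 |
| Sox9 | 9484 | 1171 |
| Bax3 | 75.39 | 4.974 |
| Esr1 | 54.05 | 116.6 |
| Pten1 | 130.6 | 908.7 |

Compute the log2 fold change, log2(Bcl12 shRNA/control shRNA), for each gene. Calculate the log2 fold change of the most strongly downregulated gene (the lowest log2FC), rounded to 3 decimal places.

log2(1534/2290) = -0.578  (Cdk3)
log2(72.50/232.6) = -1.682  (Ccn1)
log2(542.5/2746) = -2.340  (Pik4)
log2(1171/9484) = -3.018  (Sox9)
log2(4.974/75.39) = -3.922  (Bax3)
log2(116.6/54.05) = 1.109  (Esr1)
log2(908.7/130.6) = 2.799  (Pten1)
Bax3 is most strongly downregulated.

-3.922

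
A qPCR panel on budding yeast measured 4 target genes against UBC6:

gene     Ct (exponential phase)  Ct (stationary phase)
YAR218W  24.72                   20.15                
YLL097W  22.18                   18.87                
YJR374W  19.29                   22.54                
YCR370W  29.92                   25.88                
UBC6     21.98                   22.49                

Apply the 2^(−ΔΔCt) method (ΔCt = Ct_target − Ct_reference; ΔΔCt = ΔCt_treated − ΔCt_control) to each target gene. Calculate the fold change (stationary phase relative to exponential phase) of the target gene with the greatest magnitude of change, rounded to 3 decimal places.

33.825

YAR218W: ΔΔCt = (20.15−22.49) − (24.72−21.98) = -2.34 − 2.74 = -5.08; fold change = 2^5.08 = 33.825
YLL097W: ΔΔCt = (18.87−22.49) − (22.18−21.98) = -3.62 − 0.20 = -3.82; fold change = 2^3.82 = 14.123
YJR374W: ΔΔCt = (22.54−22.49) − (19.29−21.98) = 0.05 − (-2.69) = 2.74; fold change = 2^-2.74 = 0.150
YCR370W: ΔΔCt = (25.88−22.49) − (29.92−21.98) = 3.39 − 7.94 = -4.55; fold change = 2^4.55 = 23.425
YAR218W has the largest |ΔΔCt| = 5.08.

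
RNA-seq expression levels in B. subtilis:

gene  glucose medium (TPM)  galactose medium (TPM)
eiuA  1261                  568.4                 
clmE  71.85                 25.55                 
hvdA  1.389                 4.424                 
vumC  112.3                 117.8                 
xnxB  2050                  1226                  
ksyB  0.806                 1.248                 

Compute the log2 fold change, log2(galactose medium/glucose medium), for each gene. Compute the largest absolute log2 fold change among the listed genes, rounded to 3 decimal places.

1.671

log2(568.4/1261) = -1.150  (eiuA)
log2(25.55/71.85) = -1.492  (clmE)
log2(4.424/1.389) = 1.671  (hvdA)
log2(117.8/112.3) = 0.069  (vumC)
log2(1226/2050) = -0.742  (xnxB)
log2(1.248/0.806) = 0.631  (ksyB)
The largest magnitude belongs to hvdA.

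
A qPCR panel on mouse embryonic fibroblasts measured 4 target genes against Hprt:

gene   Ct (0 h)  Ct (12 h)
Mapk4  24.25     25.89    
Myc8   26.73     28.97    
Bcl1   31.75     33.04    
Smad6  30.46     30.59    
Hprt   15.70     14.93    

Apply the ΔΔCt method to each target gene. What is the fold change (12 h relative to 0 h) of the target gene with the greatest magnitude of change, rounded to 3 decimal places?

0.124

Mapk4: ΔΔCt = (25.89−14.93) − (24.25−15.70) = 10.96 − 8.55 = 2.41; fold change = 2^-2.41 = 0.188
Myc8: ΔΔCt = (28.97−14.93) − (26.73−15.70) = 14.04 − 11.03 = 3.01; fold change = 2^-3.01 = 0.124
Bcl1: ΔΔCt = (33.04−14.93) − (31.75−15.70) = 18.11 − 16.05 = 2.06; fold change = 2^-2.06 = 0.240
Smad6: ΔΔCt = (30.59−14.93) − (30.46−15.70) = 15.66 − 14.76 = 0.90; fold change = 2^-0.90 = 0.536
Myc8 has the largest |ΔΔCt| = 3.01.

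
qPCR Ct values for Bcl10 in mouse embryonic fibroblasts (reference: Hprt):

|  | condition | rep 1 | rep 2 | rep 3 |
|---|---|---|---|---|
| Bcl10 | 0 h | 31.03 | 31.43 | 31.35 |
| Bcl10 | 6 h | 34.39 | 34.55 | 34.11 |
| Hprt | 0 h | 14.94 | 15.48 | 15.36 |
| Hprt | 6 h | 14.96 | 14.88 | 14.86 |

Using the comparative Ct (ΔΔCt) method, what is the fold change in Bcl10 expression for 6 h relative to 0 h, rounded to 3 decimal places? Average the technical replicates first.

Mean Ct: Bcl10 0 h 31.270; Bcl10 6 h 34.350; Hprt 0 h 15.260; Hprt 6 h 14.900
ΔCt(0 h) = 31.270 − 15.260 = 16.010
ΔCt(6 h) = 34.350 − 14.900 = 19.450
ΔΔCt = 19.450 − 16.010 = 3.440
Fold change = 2^(−3.440) = 0.0921

0.092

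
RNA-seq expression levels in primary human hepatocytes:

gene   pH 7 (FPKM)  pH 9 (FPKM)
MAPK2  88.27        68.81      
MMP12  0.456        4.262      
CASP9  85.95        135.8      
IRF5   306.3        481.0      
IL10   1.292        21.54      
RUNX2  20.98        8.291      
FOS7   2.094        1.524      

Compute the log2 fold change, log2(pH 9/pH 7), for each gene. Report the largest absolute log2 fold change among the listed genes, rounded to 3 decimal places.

log2(68.81/88.27) = -0.359  (MAPK2)
log2(4.262/0.456) = 3.224  (MMP12)
log2(135.8/85.95) = 0.660  (CASP9)
log2(481.0/306.3) = 0.651  (IRF5)
log2(21.54/1.292) = 4.059  (IL10)
log2(8.291/20.98) = -1.339  (RUNX2)
log2(1.524/2.094) = -0.458  (FOS7)
The largest magnitude belongs to IL10.

4.059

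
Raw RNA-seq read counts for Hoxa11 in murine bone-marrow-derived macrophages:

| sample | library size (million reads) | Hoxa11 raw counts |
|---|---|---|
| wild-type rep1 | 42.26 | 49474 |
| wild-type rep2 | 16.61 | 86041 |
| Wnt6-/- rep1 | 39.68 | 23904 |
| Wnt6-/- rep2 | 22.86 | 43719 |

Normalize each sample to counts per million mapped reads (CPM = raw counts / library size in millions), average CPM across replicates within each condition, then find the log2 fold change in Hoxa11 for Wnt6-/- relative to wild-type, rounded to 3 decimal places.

CPM(wild-type rep1) = 49474 / 42.26 = 1170.7052
CPM(wild-type rep2) = 86041 / 16.61 = 5180.0722
CPM(Wnt6-/- rep1) = 23904 / 39.68 = 602.4194
CPM(Wnt6-/- rep2) = 43719 / 22.86 = 1912.4672
mean CPM(wild-type) = 3175.3887; mean CPM(Wnt6-/-) = 1257.4433
Fold change = 1257.4433 / 3175.3887 = 0.39600
log2(0.39600) = -1.3364

-1.336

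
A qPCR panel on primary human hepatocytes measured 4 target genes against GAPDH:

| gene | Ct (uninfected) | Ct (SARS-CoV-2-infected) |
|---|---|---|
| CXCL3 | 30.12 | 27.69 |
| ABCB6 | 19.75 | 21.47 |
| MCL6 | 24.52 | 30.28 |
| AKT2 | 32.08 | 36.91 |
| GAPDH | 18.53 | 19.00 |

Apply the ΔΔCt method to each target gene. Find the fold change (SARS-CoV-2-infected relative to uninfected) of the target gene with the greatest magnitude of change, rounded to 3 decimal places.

CXCL3: ΔΔCt = (27.69−19.00) − (30.12−18.53) = 8.69 − 11.59 = -2.90; fold change = 2^2.90 = 7.464
ABCB6: ΔΔCt = (21.47−19.00) − (19.75−18.53) = 2.47 − 1.22 = 1.25; fold change = 2^-1.25 = 0.420
MCL6: ΔΔCt = (30.28−19.00) − (24.52−18.53) = 11.28 − 5.99 = 5.29; fold change = 2^-5.29 = 0.026
AKT2: ΔΔCt = (36.91−19.00) − (32.08−18.53) = 17.91 − 13.55 = 4.36; fold change = 2^-4.36 = 0.049
MCL6 has the largest |ΔΔCt| = 5.29.

0.026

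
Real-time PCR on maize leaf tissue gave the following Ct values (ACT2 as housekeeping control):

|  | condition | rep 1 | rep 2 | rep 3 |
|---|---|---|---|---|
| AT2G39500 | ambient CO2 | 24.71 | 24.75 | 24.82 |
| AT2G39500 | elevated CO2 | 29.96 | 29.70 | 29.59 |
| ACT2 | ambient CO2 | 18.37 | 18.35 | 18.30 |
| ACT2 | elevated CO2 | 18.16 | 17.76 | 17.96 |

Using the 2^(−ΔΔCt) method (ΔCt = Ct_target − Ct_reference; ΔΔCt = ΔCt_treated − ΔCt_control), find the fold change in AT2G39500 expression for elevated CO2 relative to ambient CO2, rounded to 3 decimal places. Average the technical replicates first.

0.024

Mean Ct: AT2G39500 ambient CO2 24.760; AT2G39500 elevated CO2 29.750; ACT2 ambient CO2 18.340; ACT2 elevated CO2 17.960
ΔCt(ambient CO2) = 24.760 − 18.340 = 6.420
ΔCt(elevated CO2) = 29.750 − 17.960 = 11.790
ΔΔCt = 11.790 − 6.420 = 5.370
Fold change = 2^(−5.370) = 0.0242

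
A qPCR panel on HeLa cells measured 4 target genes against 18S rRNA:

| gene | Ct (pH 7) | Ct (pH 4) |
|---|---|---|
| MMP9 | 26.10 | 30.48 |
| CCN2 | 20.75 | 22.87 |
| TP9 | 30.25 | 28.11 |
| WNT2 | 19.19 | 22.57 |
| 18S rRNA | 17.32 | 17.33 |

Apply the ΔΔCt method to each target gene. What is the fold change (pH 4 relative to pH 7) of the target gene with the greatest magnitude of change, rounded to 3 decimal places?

0.048

MMP9: ΔΔCt = (30.48−17.33) − (26.10−17.32) = 13.15 − 8.78 = 4.37; fold change = 2^-4.37 = 0.048
CCN2: ΔΔCt = (22.87−17.33) − (20.75−17.32) = 5.54 − 3.43 = 2.11; fold change = 2^-2.11 = 0.232
TP9: ΔΔCt = (28.11−17.33) − (30.25−17.32) = 10.78 − 12.93 = -2.15; fold change = 2^2.15 = 4.438
WNT2: ΔΔCt = (22.57−17.33) − (19.19−17.32) = 5.24 − 1.87 = 3.37; fold change = 2^-3.37 = 0.097
MMP9 has the largest |ΔΔCt| = 4.37.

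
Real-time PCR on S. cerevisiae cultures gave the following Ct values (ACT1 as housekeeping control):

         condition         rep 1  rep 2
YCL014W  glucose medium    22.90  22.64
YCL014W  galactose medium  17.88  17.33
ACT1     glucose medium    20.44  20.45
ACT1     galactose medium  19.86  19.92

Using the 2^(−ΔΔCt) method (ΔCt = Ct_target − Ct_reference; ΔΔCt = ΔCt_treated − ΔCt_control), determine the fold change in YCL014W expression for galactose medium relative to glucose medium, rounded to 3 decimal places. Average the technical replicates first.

24.420

Mean Ct: YCL014W glucose medium 22.770; YCL014W galactose medium 17.605; ACT1 glucose medium 20.445; ACT1 galactose medium 19.890
ΔCt(glucose medium) = 22.770 − 20.445 = 2.325
ΔCt(galactose medium) = 17.605 − 19.890 = -2.285
ΔΔCt = -2.285 − 2.325 = -4.610
Fold change = 2^(−(-4.610)) = 2^4.610 = 24.4201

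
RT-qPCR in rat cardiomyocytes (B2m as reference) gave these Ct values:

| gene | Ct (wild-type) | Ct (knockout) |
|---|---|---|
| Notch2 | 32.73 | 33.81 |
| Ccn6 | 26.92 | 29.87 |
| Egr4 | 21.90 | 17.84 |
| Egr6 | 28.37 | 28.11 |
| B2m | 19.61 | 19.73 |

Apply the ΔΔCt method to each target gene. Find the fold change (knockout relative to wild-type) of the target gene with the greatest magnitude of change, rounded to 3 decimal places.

Notch2: ΔΔCt = (33.81−19.73) − (32.73−19.61) = 14.08 − 13.12 = 0.96; fold change = 2^-0.96 = 0.514
Ccn6: ΔΔCt = (29.87−19.73) − (26.92−19.61) = 10.14 − 7.31 = 2.83; fold change = 2^-2.83 = 0.141
Egr4: ΔΔCt = (17.84−19.73) − (21.90−19.61) = -1.89 − 2.29 = -4.18; fold change = 2^4.18 = 18.126
Egr6: ΔΔCt = (28.11−19.73) − (28.37−19.61) = 8.38 − 8.76 = -0.38; fold change = 2^0.38 = 1.301
Egr4 has the largest |ΔΔCt| = 4.18.

18.126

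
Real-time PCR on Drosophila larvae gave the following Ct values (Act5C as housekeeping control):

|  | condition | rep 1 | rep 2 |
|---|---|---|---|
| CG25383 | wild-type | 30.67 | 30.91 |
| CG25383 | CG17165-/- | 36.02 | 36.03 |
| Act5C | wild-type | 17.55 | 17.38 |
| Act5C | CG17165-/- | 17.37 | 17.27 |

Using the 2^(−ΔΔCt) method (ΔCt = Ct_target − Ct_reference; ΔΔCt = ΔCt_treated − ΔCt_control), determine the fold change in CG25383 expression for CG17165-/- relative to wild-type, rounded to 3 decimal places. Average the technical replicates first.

Mean Ct: CG25383 wild-type 30.790; CG25383 CG17165-/- 36.025; Act5C wild-type 17.465; Act5C CG17165-/- 17.320
ΔCt(wild-type) = 30.790 − 17.465 = 13.325
ΔCt(CG17165-/-) = 36.025 − 17.320 = 18.705
ΔΔCt = 18.705 − 13.325 = 5.380
Fold change = 2^(−5.380) = 0.0240

0.024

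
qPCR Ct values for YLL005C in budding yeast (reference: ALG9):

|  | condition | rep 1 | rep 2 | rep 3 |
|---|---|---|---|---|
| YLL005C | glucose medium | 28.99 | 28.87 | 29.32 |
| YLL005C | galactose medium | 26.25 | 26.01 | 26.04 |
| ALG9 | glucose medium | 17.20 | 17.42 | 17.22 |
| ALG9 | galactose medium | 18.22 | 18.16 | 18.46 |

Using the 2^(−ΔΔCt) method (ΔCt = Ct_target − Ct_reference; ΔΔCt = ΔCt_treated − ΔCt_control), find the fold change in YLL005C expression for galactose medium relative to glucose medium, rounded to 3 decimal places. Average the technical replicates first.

Mean Ct: YLL005C glucose medium 29.060; YLL005C galactose medium 26.100; ALG9 glucose medium 17.280; ALG9 galactose medium 18.280
ΔCt(glucose medium) = 29.060 − 17.280 = 11.780
ΔCt(galactose medium) = 26.100 − 18.280 = 7.820
ΔΔCt = 7.820 − 11.780 = -3.960
Fold change = 2^(−(-3.960)) = 2^3.960 = 15.5625

15.562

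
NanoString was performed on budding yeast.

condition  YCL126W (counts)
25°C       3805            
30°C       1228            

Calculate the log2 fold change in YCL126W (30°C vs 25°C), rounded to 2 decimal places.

-1.63

Fold change = 1228 / 3805 = 0.3227
log2(0.3227) = -1.632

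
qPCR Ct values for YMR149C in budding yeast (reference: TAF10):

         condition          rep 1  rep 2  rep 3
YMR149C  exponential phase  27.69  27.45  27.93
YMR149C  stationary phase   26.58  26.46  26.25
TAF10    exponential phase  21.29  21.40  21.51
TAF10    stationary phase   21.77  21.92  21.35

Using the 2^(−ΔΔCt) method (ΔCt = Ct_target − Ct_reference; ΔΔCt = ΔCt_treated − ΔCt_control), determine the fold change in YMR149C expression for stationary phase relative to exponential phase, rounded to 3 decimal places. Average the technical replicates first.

Mean Ct: YMR149C exponential phase 27.690; YMR149C stationary phase 26.430; TAF10 exponential phase 21.400; TAF10 stationary phase 21.680
ΔCt(exponential phase) = 27.690 − 21.400 = 6.290
ΔCt(stationary phase) = 26.430 − 21.680 = 4.750
ΔΔCt = 4.750 − 6.290 = -1.540
Fold change = 2^(−(-1.540)) = 2^1.540 = 2.9079

2.908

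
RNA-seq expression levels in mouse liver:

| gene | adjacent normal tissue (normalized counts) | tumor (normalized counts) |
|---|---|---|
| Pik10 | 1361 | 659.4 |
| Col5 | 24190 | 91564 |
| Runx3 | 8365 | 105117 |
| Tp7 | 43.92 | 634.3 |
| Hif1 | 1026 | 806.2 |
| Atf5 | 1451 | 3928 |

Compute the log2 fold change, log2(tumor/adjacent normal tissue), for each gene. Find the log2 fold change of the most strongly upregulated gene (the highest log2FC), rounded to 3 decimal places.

3.852

log2(659.4/1361) = -1.045  (Pik10)
log2(91564/24190) = 1.920  (Col5)
log2(105117/8365) = 3.651  (Runx3)
log2(634.3/43.92) = 3.852  (Tp7)
log2(806.2/1026) = -0.348  (Hif1)
log2(3928/1451) = 1.437  (Atf5)
Tp7 is most strongly upregulated.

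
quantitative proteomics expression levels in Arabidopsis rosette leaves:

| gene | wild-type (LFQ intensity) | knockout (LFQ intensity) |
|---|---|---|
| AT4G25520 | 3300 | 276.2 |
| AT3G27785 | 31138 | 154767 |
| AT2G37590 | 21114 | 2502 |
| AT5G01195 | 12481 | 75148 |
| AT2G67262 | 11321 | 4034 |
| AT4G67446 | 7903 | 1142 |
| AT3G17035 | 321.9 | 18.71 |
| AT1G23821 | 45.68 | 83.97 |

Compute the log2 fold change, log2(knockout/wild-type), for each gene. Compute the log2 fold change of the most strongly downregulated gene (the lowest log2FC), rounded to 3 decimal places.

-4.105

log2(276.2/3300) = -3.579  (AT4G25520)
log2(154767/31138) = 2.313  (AT3G27785)
log2(2502/21114) = -3.077  (AT2G37590)
log2(75148/12481) = 2.590  (AT5G01195)
log2(4034/11321) = -1.489  (AT2G67262)
log2(1142/7903) = -2.791  (AT4G67446)
log2(18.71/321.9) = -4.105  (AT3G17035)
log2(83.97/45.68) = 0.878  (AT1G23821)
AT3G17035 is most strongly downregulated.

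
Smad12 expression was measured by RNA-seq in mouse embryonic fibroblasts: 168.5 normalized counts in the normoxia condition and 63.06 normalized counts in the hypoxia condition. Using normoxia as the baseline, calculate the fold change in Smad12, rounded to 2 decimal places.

0.37

Fold change = 63.06 / 168.5 = 0.374
Smad12 is downregulated.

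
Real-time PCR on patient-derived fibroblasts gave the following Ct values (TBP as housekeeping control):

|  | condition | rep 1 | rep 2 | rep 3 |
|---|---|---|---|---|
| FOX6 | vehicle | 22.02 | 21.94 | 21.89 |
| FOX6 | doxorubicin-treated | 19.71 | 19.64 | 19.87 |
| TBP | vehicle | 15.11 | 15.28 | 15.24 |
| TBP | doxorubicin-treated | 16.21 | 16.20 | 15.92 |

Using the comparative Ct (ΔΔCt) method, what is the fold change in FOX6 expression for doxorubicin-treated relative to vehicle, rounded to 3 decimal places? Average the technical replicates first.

8.634

Mean Ct: FOX6 vehicle 21.950; FOX6 doxorubicin-treated 19.740; TBP vehicle 15.210; TBP doxorubicin-treated 16.110
ΔCt(vehicle) = 21.950 − 15.210 = 6.740
ΔCt(doxorubicin-treated) = 19.740 − 16.110 = 3.630
ΔΔCt = 3.630 − 6.740 = -3.110
Fold change = 2^(−(-3.110)) = 2^3.110 = 8.6338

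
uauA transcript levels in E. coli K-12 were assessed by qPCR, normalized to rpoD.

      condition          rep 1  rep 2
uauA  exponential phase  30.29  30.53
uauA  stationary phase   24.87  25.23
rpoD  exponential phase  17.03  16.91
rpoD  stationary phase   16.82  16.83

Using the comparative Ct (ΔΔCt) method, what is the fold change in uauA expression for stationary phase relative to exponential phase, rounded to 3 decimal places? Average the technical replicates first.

37.143

Mean Ct: uauA exponential phase 30.410; uauA stationary phase 25.050; rpoD exponential phase 16.970; rpoD stationary phase 16.825
ΔCt(exponential phase) = 30.410 − 16.970 = 13.440
ΔCt(stationary phase) = 25.050 − 16.825 = 8.225
ΔΔCt = 8.225 − 13.440 = -5.215
Fold change = 2^(−(-5.215)) = 2^5.215 = 37.1425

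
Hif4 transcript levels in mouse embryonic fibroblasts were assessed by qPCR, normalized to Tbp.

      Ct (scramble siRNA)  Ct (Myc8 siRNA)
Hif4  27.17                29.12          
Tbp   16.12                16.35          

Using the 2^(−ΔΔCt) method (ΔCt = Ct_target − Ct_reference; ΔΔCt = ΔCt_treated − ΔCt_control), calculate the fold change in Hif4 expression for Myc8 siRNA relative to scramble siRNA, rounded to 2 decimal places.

ΔCt(scramble siRNA) = 27.170 − 16.120 = 11.050
ΔCt(Myc8 siRNA) = 29.120 − 16.350 = 12.770
ΔΔCt = 12.770 − 11.050 = 1.720
Fold change = 2^(−1.720) = 0.304

0.30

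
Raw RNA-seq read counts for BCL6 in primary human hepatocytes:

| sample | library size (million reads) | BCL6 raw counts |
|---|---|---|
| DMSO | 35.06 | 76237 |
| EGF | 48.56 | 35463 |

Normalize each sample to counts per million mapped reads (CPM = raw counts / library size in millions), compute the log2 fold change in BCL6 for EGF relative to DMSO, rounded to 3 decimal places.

-1.574

CPM(DMSO) = 76237 / 35.06 = 2174.4723
CPM(EGF) = 35463 / 48.56 = 730.2924
Fold change = 730.2924 / 2174.4723 = 0.33585
log2(0.33585) = -1.5741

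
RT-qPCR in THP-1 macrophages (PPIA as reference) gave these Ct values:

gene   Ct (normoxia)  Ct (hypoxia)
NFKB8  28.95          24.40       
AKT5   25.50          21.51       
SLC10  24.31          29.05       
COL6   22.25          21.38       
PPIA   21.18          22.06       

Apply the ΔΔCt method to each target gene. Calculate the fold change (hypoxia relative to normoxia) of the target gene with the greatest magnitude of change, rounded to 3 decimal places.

NFKB8: ΔΔCt = (24.40−22.06) − (28.95−21.18) = 2.34 − 7.77 = -5.43; fold change = 2^5.43 = 43.111
AKT5: ΔΔCt = (21.51−22.06) − (25.50−21.18) = -0.55 − 4.32 = -4.87; fold change = 2^4.87 = 29.243
SLC10: ΔΔCt = (29.05−22.06) − (24.31−21.18) = 6.99 − 3.13 = 3.86; fold change = 2^-3.86 = 0.069
COL6: ΔΔCt = (21.38−22.06) − (22.25−21.18) = -0.68 − 1.07 = -1.75; fold change = 2^1.75 = 3.364
NFKB8 has the largest |ΔΔCt| = 5.43.

43.111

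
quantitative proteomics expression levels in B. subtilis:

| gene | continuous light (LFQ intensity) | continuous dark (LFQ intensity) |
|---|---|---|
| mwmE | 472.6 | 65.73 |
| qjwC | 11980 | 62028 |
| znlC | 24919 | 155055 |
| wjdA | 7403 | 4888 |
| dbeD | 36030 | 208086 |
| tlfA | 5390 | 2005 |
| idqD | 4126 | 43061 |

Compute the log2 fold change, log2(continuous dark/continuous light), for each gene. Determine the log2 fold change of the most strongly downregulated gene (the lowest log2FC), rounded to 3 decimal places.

log2(65.73/472.6) = -2.846  (mwmE)
log2(62028/11980) = 2.372  (qjwC)
log2(155055/24919) = 2.637  (znlC)
log2(4888/7403) = -0.599  (wjdA)
log2(208086/36030) = 2.530  (dbeD)
log2(2005/5390) = -1.427  (tlfA)
log2(43061/4126) = 3.384  (idqD)
mwmE is most strongly downregulated.

-2.846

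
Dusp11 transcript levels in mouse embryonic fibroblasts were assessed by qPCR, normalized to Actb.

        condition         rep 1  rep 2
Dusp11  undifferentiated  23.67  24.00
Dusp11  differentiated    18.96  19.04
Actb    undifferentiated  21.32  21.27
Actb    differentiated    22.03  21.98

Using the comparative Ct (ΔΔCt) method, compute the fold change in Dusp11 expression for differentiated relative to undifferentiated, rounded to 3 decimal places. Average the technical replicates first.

46.689

Mean Ct: Dusp11 undifferentiated 23.835; Dusp11 differentiated 19.000; Actb undifferentiated 21.295; Actb differentiated 22.005
ΔCt(undifferentiated) = 23.835 − 21.295 = 2.540
ΔCt(differentiated) = 19.000 − 22.005 = -3.005
ΔΔCt = -3.005 − 2.540 = -5.545
Fold change = 2^(−(-5.545)) = 2^5.545 = 46.6887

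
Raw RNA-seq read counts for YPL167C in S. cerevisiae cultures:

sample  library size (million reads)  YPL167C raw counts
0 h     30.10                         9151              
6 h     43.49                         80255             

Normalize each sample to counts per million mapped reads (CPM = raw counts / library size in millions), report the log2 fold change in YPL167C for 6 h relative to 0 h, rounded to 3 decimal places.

CPM(0 h) = 9151 / 30.10 = 304.0199
CPM(6 h) = 80255 / 43.49 = 1845.3668
Fold change = 1845.3668 / 304.0199 = 6.06989
log2(6.06989) = 2.6017

2.602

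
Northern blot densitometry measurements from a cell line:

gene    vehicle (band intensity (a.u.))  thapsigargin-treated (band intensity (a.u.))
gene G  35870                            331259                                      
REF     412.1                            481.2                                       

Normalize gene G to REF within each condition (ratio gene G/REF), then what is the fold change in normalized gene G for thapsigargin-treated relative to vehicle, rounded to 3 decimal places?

gene G/REF (vehicle) = 35870 / 412.1 = 87.042
gene G/REF (thapsigargin-treated) = 331259 / 481.2 = 688.4
Fold change = 688.4 / 87.042 = 7.9088

7.909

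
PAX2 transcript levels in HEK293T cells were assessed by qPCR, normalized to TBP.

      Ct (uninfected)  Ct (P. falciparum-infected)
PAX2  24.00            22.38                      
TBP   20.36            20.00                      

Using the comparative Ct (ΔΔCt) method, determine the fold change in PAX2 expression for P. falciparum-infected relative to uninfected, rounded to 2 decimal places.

2.39

ΔCt(uninfected) = 24.000 − 20.360 = 3.640
ΔCt(P. falciparum-infected) = 22.380 − 20.000 = 2.380
ΔΔCt = 2.380 − 3.640 = -1.260
Fold change = 2^(−(-1.260)) = 2^1.260 = 2.395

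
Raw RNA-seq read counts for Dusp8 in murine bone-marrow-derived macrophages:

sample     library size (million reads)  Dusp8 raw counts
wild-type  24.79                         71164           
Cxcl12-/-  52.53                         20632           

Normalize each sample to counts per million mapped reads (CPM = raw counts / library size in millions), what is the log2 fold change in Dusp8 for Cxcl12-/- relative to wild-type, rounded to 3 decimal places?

-2.870

CPM(wild-type) = 71164 / 24.79 = 2870.6737
CPM(Cxcl12-/-) = 20632 / 52.53 = 392.7660
Fold change = 392.7660 / 2870.6737 = 0.13682
log2(0.13682) = -2.8696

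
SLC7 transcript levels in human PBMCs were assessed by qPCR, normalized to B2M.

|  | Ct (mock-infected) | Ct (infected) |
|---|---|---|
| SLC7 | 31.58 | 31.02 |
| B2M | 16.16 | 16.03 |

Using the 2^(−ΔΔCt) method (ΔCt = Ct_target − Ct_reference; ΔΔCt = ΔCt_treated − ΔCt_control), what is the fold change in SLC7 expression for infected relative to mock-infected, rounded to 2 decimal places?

ΔCt(mock-infected) = 31.580 − 16.160 = 15.420
ΔCt(infected) = 31.020 − 16.030 = 14.990
ΔΔCt = 14.990 − 15.420 = -0.430
Fold change = 2^(−(-0.430)) = 2^0.430 = 1.347

1.35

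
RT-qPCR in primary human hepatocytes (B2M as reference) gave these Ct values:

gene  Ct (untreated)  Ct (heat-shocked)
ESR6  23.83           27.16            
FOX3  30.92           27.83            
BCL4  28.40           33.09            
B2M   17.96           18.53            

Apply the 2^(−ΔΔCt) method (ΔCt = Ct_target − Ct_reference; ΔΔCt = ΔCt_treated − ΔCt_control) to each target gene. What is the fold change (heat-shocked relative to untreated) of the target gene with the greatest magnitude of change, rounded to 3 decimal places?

0.058

ESR6: ΔΔCt = (27.16−18.53) − (23.83−17.96) = 8.63 − 5.87 = 2.76; fold change = 2^-2.76 = 0.148
FOX3: ΔΔCt = (27.83−18.53) − (30.92−17.96) = 9.30 − 12.96 = -3.66; fold change = 2^3.66 = 12.641
BCL4: ΔΔCt = (33.09−18.53) − (28.40−17.96) = 14.56 − 10.44 = 4.12; fold change = 2^-4.12 = 0.058
BCL4 has the largest |ΔΔCt| = 4.12.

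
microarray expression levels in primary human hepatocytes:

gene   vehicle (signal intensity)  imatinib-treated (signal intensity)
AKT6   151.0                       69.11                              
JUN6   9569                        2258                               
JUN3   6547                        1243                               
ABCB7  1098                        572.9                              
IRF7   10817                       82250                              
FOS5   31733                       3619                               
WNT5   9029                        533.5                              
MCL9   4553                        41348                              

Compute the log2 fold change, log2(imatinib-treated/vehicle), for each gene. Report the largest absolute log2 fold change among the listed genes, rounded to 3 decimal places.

log2(69.11/151.0) = -1.128  (AKT6)
log2(2258/9569) = -2.083  (JUN6)
log2(1243/6547) = -2.397  (JUN3)
log2(572.9/1098) = -0.939  (ABCB7)
log2(82250/10817) = 2.927  (IRF7)
log2(3619/31733) = -3.132  (FOS5)
log2(533.5/9029) = -4.081  (WNT5)
log2(41348/4553) = 3.183  (MCL9)
The largest magnitude belongs to WNT5.

4.081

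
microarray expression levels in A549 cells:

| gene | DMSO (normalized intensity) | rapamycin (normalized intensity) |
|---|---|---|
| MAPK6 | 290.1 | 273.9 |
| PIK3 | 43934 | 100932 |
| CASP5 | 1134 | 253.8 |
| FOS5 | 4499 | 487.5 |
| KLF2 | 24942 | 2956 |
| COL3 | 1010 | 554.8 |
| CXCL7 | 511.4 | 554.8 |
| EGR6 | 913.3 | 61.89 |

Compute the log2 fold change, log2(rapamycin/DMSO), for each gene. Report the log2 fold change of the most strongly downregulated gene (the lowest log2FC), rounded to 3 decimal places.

-3.883

log2(273.9/290.1) = -0.083  (MAPK6)
log2(100932/43934) = 1.200  (PIK3)
log2(253.8/1134) = -2.160  (CASP5)
log2(487.5/4499) = -3.206  (FOS5)
log2(2956/24942) = -3.077  (KLF2)
log2(554.8/1010) = -0.864  (COL3)
log2(554.8/511.4) = 0.118  (CXCL7)
log2(61.89/913.3) = -3.883  (EGR6)
EGR6 is most strongly downregulated.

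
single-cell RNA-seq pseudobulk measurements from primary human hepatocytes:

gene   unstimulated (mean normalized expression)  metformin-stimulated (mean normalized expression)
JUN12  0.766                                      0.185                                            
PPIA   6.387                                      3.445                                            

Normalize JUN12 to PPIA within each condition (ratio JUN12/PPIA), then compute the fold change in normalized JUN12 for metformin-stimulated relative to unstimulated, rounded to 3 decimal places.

JUN12/PPIA (unstimulated) = 0.766 / 6.387 = 0.11993
JUN12/PPIA (metformin-stimulated) = 0.185 / 3.445 = 0.053701
Fold change = 0.053701 / 0.11993 = 0.4478

0.448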